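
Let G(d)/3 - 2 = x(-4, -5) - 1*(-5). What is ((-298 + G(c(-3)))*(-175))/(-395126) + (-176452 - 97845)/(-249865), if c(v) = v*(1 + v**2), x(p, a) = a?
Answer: 47806887461/49364078995 ≈ 0.96846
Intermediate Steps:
G(d) = 6 (G(d) = 6 + 3*(-5 - 1*(-5)) = 6 + 3*(-5 + 5) = 6 + 3*0 = 6 + 0 = 6)
((-298 + G(c(-3)))*(-175))/(-395126) + (-176452 - 97845)/(-249865) = ((-298 + 6)*(-175))/(-395126) + (-176452 - 97845)/(-249865) = -292*(-175)*(-1/395126) - 274297*(-1/249865) = 51100*(-1/395126) + 274297/249865 = -25550/197563 + 274297/249865 = 47806887461/49364078995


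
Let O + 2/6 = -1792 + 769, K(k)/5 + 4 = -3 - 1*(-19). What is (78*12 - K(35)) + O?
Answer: -442/3 ≈ -147.33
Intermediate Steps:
K(k) = 60 (K(k) = -20 + 5*(-3 - 1*(-19)) = -20 + 5*(-3 + 19) = -20 + 5*16 = -20 + 80 = 60)
O = -3070/3 (O = -⅓ + (-1792 + 769) = -⅓ - 1023 = -3070/3 ≈ -1023.3)
(78*12 - K(35)) + O = (78*12 - 1*60) - 3070/3 = (936 - 60) - 3070/3 = 876 - 3070/3 = -442/3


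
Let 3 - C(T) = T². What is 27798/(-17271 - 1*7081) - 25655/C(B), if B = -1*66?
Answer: 251872933/53002128 ≈ 4.7521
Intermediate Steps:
B = -66
C(T) = 3 - T²
27798/(-17271 - 1*7081) - 25655/C(B) = 27798/(-17271 - 1*7081) - 25655/(3 - 1*(-66)²) = 27798/(-17271 - 7081) - 25655/(3 - 1*4356) = 27798/(-24352) - 25655/(3 - 4356) = 27798*(-1/24352) - 25655/(-4353) = -13899/12176 - 25655*(-1/4353) = -13899/12176 + 25655/4353 = 251872933/53002128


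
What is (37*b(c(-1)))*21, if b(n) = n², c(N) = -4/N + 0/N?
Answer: 12432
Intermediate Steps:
c(N) = -4/N (c(N) = -4/N + 0 = -4/N)
(37*b(c(-1)))*21 = (37*(-4/(-1))²)*21 = (37*(-4*(-1))²)*21 = (37*4²)*21 = (37*16)*21 = 592*21 = 12432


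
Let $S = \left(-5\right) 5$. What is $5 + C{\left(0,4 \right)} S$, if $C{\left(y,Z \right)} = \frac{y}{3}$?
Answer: $5$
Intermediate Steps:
$C{\left(y,Z \right)} = \frac{y}{3}$ ($C{\left(y,Z \right)} = y \frac{1}{3} = \frac{y}{3}$)
$S = -25$
$5 + C{\left(0,4 \right)} S = 5 + \frac{1}{3} \cdot 0 \left(-25\right) = 5 + 0 \left(-25\right) = 5 + 0 = 5$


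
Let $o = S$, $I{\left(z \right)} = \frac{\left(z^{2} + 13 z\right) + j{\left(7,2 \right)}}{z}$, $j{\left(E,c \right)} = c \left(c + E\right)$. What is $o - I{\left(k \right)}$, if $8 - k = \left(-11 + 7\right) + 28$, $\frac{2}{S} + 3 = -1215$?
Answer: $\frac{20089}{4872} \approx 4.1234$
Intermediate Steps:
$j{\left(E,c \right)} = c \left(E + c\right)$
$S = - \frac{1}{609}$ ($S = \frac{2}{-3 - 1215} = \frac{2}{-1218} = 2 \left(- \frac{1}{1218}\right) = - \frac{1}{609} \approx -0.001642$)
$k = -16$ ($k = 8 - \left(\left(-11 + 7\right) + 28\right) = 8 - \left(-4 + 28\right) = 8 - 24 = -16$)
$I{\left(z \right)} = \frac{18 + z^{2} + 13 z}{z}$ ($I{\left(z \right)} = \frac{\left(z^{2} + 13 z\right) + 2 \left(7 + 2\right)}{z} = \frac{\left(z^{2} + 13 z\right) + 2 \cdot 9}{z} = \frac{\left(z^{2} + 13 z\right) + 18}{z} = \frac{18 + z^{2} + 13 z}{z}$)
$o = - \frac{1}{609} \approx -0.001642$
$o - I{\left(k \right)} = - \frac{1}{609} - \left(13 - 16 + \frac{18}{-16}\right) = - \frac{1}{609} - \left(13 - 16 + 18 \left(- \frac{1}{16}\right)\right) = - \frac{1}{609} - \left(13 - 16 - \frac{9}{8}\right) = - \frac{1}{609} - - \frac{33}{8} = - \frac{1}{609} + \frac{33}{8} = \frac{20089}{4872}$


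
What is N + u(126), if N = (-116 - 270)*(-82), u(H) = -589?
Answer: 31063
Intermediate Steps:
N = 31652 (N = -386*(-82) = 31652)
N + u(126) = 31652 - 589 = 31063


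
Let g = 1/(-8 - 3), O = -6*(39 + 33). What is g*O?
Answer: 432/11 ≈ 39.273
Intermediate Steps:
O = -432 (O = -6*72 = -432)
g = -1/11 (g = 1/(-11) = -1/11 ≈ -0.090909)
g*O = -1/11*(-432) = 432/11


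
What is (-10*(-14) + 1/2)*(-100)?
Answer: -14050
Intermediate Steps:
(-10*(-14) + 1/2)*(-100) = (140 + ½)*(-100) = (281/2)*(-100) = -14050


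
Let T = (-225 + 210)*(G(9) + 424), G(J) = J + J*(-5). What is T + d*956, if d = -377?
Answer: -366232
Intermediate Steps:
G(J) = -4*J (G(J) = J - 5*J = -4*J)
T = -5820 (T = (-225 + 210)*(-4*9 + 424) = -15*(-36 + 424) = -15*388 = -5820)
T + d*956 = -5820 - 377*956 = -5820 - 360412 = -366232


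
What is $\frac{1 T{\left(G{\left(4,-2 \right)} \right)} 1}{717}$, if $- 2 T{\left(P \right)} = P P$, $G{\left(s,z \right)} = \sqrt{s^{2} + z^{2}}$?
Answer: $- \frac{10}{717} \approx -0.013947$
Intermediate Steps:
$T{\left(P \right)} = - \frac{P^{2}}{2}$ ($T{\left(P \right)} = - \frac{P P}{2} = - \frac{P^{2}}{2}$)
$\frac{1 T{\left(G{\left(4,-2 \right)} \right)} 1}{717} = \frac{1 \left(- \frac{\left(\sqrt{4^{2} + \left(-2\right)^{2}}\right)^{2}}{2}\right) 1}{717} = 1 \left(- \frac{\left(\sqrt{16 + 4}\right)^{2}}{2}\right) 1 \cdot \frac{1}{717} = 1 \left(- \frac{\left(\sqrt{20}\right)^{2}}{2}\right) 1 \cdot \frac{1}{717} = 1 \left(- \frac{\left(2 \sqrt{5}\right)^{2}}{2}\right) 1 \cdot \frac{1}{717} = 1 \left(\left(- \frac{1}{2}\right) 20\right) 1 \cdot \frac{1}{717} = 1 \left(-10\right) 1 \cdot \frac{1}{717} = \left(-10\right) 1 \cdot \frac{1}{717} = \left(-10\right) \frac{1}{717} = - \frac{10}{717}$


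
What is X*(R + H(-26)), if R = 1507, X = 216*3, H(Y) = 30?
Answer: 995976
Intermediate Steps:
X = 648
X*(R + H(-26)) = 648*(1507 + 30) = 648*1537 = 995976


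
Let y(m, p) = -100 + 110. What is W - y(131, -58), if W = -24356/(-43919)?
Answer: -414834/43919 ≈ -9.4454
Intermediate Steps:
W = 24356/43919 (W = -24356*(-1/43919) = 24356/43919 ≈ 0.55457)
y(m, p) = 10
W - y(131, -58) = 24356/43919 - 1*10 = 24356/43919 - 10 = -414834/43919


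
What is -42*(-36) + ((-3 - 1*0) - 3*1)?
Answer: 1506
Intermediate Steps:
-42*(-36) + ((-3 - 1*0) - 3*1) = 1512 + ((-3 + 0) - 3) = 1512 + (-3 - 3) = 1512 - 6 = 1506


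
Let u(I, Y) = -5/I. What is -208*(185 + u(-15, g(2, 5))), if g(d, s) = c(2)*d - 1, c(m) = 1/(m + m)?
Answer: -115648/3 ≈ -38549.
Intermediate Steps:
c(m) = 1/(2*m)
g(d, s) = -1 + d/4 (g(d, s) = ((½)/2)*d - 1 = ((½)*(½))*d - 1 = d/4 - 1 = -1 + d/4)
-208*(185 + u(-15, g(2, 5))) = -208*(185 - 5/(-15)) = -208*(185 - 5*(-1/15)) = -208*(185 + ⅓) = -208*556/3 = -115648/3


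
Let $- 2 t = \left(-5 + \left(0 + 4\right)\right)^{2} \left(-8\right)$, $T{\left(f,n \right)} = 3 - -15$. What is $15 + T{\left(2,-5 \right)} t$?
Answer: $87$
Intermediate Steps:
$T{\left(f,n \right)} = 18$ ($T{\left(f,n \right)} = 3 + 15 = 18$)
$t = 4$ ($t = - \frac{\left(-5 + \left(0 + 4\right)\right)^{2} \left(-8\right)}{2} = - \frac{\left(-5 + 4\right)^{2} \left(-8\right)}{2} = - \frac{\left(-1\right)^{2} \left(-8\right)}{2} = - \frac{1 \left(-8\right)}{2} = \left(- \frac{1}{2}\right) \left(-8\right) = 4$)
$15 + T{\left(2,-5 \right)} t = 15 + 18 \cdot 4 = 15 + 72 = 87$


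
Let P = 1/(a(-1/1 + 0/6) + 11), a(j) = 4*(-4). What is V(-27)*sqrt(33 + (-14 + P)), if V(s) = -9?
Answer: -9*sqrt(470)/5 ≈ -39.023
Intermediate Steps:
a(j) = -16
P = -1/5 (P = 1/(-16 + 11) = 1/(-5) = -1/5 ≈ -0.20000)
V(-27)*sqrt(33 + (-14 + P)) = -9*sqrt(33 + (-14 - 1/5)) = -9*sqrt(33 - 71/5) = -9*sqrt(470)/5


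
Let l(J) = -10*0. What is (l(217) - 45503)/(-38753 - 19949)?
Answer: 45503/58702 ≈ 0.77515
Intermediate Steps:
l(J) = 0
(l(217) - 45503)/(-38753 - 19949) = (0 - 45503)/(-38753 - 19949) = -45503/(-58702) = -45503*(-1/58702) = 45503/58702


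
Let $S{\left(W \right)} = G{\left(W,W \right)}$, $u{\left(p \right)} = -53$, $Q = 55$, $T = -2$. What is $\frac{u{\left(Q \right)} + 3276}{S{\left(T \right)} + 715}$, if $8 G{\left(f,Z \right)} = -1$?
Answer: $\frac{25784}{5719} \approx 4.5085$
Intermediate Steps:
$G{\left(f,Z \right)} = - \frac{1}{8}$ ($G{\left(f,Z \right)} = \frac{1}{8} \left(-1\right) = - \frac{1}{8}$)
$S{\left(W \right)} = - \frac{1}{8}$
$\frac{u{\left(Q \right)} + 3276}{S{\left(T \right)} + 715} = \frac{-53 + 3276}{- \frac{1}{8} + 715} = \frac{3223}{\frac{5719}{8}} = 3223 \cdot \frac{8}{5719} = \frac{25784}{5719}$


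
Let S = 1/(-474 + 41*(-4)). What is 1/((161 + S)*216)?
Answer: 319/11093436 ≈ 2.8756e-5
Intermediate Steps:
S = -1/638 (S = 1/(-474 - 164) = 1/(-638) = -1/638 ≈ -0.0015674)
1/((161 + S)*216) = 1/((161 - 1/638)*216) = 1/((102717/638)*216) = 1/(11093436/319) = 319/11093436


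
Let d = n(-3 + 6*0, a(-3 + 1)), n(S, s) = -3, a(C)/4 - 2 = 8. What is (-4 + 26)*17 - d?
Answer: 377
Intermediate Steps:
a(C) = 40 (a(C) = 8 + 4*8 = 8 + 32 = 40)
d = -3
(-4 + 26)*17 - d = (-4 + 26)*17 - 1*(-3) = 22*17 + 3 = 374 + 3 = 377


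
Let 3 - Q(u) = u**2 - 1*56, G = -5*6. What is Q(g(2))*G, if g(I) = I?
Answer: -1650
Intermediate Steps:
G = -30
Q(u) = 59 - u**2 (Q(u) = 3 - (u**2 - 1*56) = 3 - (u**2 - 56) = 3 - (-56 + u**2) = 3 + (56 - u**2) = 59 - u**2)
Q(g(2))*G = (59 - 1*2**2)*(-30) = (59 - 1*4)*(-30) = (59 - 4)*(-30) = 55*(-30) = -1650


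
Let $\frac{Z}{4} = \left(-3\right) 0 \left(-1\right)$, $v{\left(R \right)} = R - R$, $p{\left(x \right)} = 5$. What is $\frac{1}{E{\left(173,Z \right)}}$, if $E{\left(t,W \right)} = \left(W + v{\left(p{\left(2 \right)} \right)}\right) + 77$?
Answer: $\frac{1}{77} \approx 0.012987$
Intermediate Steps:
$v{\left(R \right)} = 0$
$Z = 0$ ($Z = 4 \left(-3\right) 0 \left(-1\right) = 4 \cdot 0 \left(-1\right) = 4 \cdot 0 = 0$)
$E{\left(t,W \right)} = 77 + W$ ($E{\left(t,W \right)} = \left(W + 0\right) + 77 = W + 77 = 77 + W$)
$\frac{1}{E{\left(173,Z \right)}} = \frac{1}{77 + 0} = \frac{1}{77}$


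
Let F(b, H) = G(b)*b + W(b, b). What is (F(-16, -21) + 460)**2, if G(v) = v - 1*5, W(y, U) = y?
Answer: 608400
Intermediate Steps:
G(v) = -5 + v (G(v) = v - 5 = -5 + v)
F(b, H) = b + b*(-5 + b) (F(b, H) = (-5 + b)*b + b = b*(-5 + b) + b = b + b*(-5 + b))
(F(-16, -21) + 460)**2 = (-16*(-4 - 16) + 460)**2 = (-16*(-20) + 460)**2 = (320 + 460)**2 = 780**2 = 608400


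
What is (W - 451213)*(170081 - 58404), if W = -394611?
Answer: -94459086848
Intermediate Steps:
(W - 451213)*(170081 - 58404) = (-394611 - 451213)*(170081 - 58404) = -845824*111677 = -94459086848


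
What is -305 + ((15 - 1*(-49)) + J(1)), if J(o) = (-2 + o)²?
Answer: -240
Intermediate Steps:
-305 + ((15 - 1*(-49)) + J(1)) = -305 + ((15 - 1*(-49)) + (-2 + 1)²) = -305 + ((15 + 49) + (-1)²) = -305 + (64 + 1) = -305 + 65 = -240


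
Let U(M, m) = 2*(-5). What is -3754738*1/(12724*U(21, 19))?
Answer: 1877369/63620 ≈ 29.509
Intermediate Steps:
U(M, m) = -10
-3754738*1/(12724*U(21, 19)) = -3754738/((-10*12724)) = -3754738/(-127240) = -3754738*(-1/127240) = 1877369/63620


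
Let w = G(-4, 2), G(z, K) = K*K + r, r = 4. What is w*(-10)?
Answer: -80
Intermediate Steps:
G(z, K) = 4 + K**2 (G(z, K) = K*K + 4 = K**2 + 4 = 4 + K**2)
w = 8 (w = 4 + 2**2 = 4 + 4 = 8)
w*(-10) = 8*(-10) = -80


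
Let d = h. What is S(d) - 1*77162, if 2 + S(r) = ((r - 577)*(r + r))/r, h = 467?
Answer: -77384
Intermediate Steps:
d = 467
S(r) = -1156 + 2*r (S(r) = -2 + ((r - 577)*(r + r))/r = -2 + ((-577 + r)*(2*r))/r = -2 + (2*r*(-577 + r))/r = -2 + (-1154 + 2*r) = -1156 + 2*r)
S(d) - 1*77162 = (-1156 + 2*467) - 1*77162 = (-1156 + 934) - 77162 = -222 - 77162 = -77384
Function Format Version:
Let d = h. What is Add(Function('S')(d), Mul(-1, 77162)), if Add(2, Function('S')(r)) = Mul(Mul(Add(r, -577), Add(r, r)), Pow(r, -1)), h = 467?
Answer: -77384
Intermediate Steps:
d = 467
Function('S')(r) = Add(-1156, Mul(2, r)) (Function('S')(r) = Add(-2, Mul(Mul(Add(r, -577), Add(r, r)), Pow(r, -1))) = Add(-2, Mul(Mul(Add(-577, r), Mul(2, r)), Pow(r, -1))) = Add(-2, Mul(Mul(2, r, Add(-577, r)), Pow(r, -1))) = Add(-2, Add(-1154, Mul(2, r))) = Add(-1156, Mul(2, r)))
Add(Function('S')(d), Mul(-1, 77162)) = Add(Add(-1156, Mul(2, 467)), Mul(-1, 77162)) = Add(Add(-1156, 934), -77162) = Add(-222, -77162) = -77384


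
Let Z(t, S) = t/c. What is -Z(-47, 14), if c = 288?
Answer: 47/288 ≈ 0.16319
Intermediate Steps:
Z(t, S) = t/288
-Z(-47, 14) = -(-47)/288 = -1*(-47/288) = 47/288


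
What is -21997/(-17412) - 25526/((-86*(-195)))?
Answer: -4198279/16222180 ≈ -0.25880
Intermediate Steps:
-21997/(-17412) - 25526/((-86*(-195))) = -21997*(-1/17412) - 25526/16770 = 21997/17412 - 25526*1/16770 = 21997/17412 - 12763/8385 = -4198279/16222180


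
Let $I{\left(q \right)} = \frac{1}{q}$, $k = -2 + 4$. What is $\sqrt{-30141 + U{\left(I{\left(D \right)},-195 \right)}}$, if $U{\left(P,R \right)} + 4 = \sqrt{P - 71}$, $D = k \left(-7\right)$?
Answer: $\frac{\sqrt{-5908420 + 14 i \sqrt{13930}}}{14} \approx 0.024278 + 173.62 i$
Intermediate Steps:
$k = 2$
$D = -14$ ($D = 2 \left(-7\right) = -14$)
$U{\left(P,R \right)} = -4 + \sqrt{-71 + P}$ ($U{\left(P,R \right)} = -4 + \sqrt{P - 71} = -4 + \sqrt{-71 + P}$)
$\sqrt{-30141 + U{\left(I{\left(D \right)},-195 \right)}} = \sqrt{-30141 - \left(4 - \sqrt{-71 + \frac{1}{-14}}\right)} = \sqrt{-30141 - \left(4 - \sqrt{-71 - \frac{1}{14}}\right)} = \sqrt{-30141 - \left(4 - \sqrt{- \frac{995}{14}}\right)} = \sqrt{-30141 - \left(4 - \frac{i \sqrt{13930}}{14}\right)} = \sqrt{-30145 + \frac{i \sqrt{13930}}{14}}$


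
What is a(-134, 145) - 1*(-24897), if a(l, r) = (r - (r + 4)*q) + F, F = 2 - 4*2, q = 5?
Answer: 24291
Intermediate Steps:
F = -6 (F = 2 - 8 = -6)
a(l, r) = -26 - 4*r (a(l, r) = (r - (r + 4)*5) - 6 = (r - (4 + r)*5) - 6 = (r - (20 + 5*r)) - 6 = (r + (-20 - 5*r)) - 6 = (-20 - 4*r) - 6 = -26 - 4*r)
a(-134, 145) - 1*(-24897) = (-26 - 4*145) - 1*(-24897) = (-26 - 580) + 24897 = -606 + 24897 = 24291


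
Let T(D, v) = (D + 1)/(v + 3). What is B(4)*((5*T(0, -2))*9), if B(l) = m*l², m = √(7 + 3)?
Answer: 720*√10 ≈ 2276.8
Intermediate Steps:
m = √10 ≈ 3.1623
T(D, v) = (1 + D)/(3 + v)
B(l) = √10*l²
B(4)*((5*T(0, -2))*9) = (√10*4²)*((5*((1 + 0)/(3 - 2)))*9) = (√10*16)*((5*(1/1))*9) = (16*√10)*((5*(1*1))*9) = (16*√10)*((5*1)*9) = (16*√10)*(5*9) = (16*√10)*45 = 720*√10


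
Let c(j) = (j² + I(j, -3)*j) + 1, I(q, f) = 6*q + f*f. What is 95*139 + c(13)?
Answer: 14506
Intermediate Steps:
I(q, f) = f² + 6*q (I(q, f) = 6*q + f² = f² + 6*q)
c(j) = 1 + j² + j*(9 + 6*j) (c(j) = (j² + ((-3)² + 6*j)*j) + 1 = (j² + (9 + 6*j)*j) + 1 = (j² + j*(9 + 6*j)) + 1 = 1 + j² + j*(9 + 6*j))
95*139 + c(13) = 95*139 + (1 + 7*13² + 9*13) = 13205 + (1 + 7*169 + 117) = 13205 + (1 + 1183 + 117) = 13205 + 1301 = 14506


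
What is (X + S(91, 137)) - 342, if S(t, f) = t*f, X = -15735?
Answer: -3610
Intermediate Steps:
S(t, f) = f*t
(X + S(91, 137)) - 342 = (-15735 + 137*91) - 342 = (-15735 + 12467) - 342 = -3268 - 342 = -3610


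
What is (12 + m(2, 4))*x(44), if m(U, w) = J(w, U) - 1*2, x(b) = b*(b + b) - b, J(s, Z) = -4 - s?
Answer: 7656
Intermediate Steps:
x(b) = -b + 2*b² (x(b) = b*(2*b) - b = 2*b² - b = -b + 2*b²)
m(U, w) = -6 - w (m(U, w) = (-4 - w) - 1*2 = (-4 - w) - 2 = -6 - w)
(12 + m(2, 4))*x(44) = (12 + (-6 - 1*4))*(44*(-1 + 2*44)) = (12 + (-6 - 4))*(44*(-1 + 88)) = (12 - 10)*(44*87) = 2*3828 = 7656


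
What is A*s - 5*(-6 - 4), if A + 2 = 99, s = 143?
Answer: 13921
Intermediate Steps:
A = 97 (A = -2 + 99 = 97)
A*s - 5*(-6 - 4) = 97*143 - 5*(-6 - 4) = 13871 - 5*(-10) = 13871 + 50 = 13921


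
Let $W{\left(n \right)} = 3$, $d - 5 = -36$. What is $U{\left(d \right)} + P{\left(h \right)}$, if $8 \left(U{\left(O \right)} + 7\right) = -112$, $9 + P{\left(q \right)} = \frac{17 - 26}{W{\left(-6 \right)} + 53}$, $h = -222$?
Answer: $- \frac{1689}{56} \approx -30.161$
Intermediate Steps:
$d = -31$ ($d = 5 - 36 = -31$)
$P{\left(q \right)} = - \frac{513}{56}$ ($P{\left(q \right)} = -9 + \frac{17 - 26}{3 + 53} = -9 - \frac{9}{56} = - \frac{513}{56}$)
$U{\left(O \right)} = -21$ ($U{\left(O \right)} = -7 + \frac{1}{8} \left(-112\right) = -7 - 14 = -21$)
$U{\left(d \right)} + P{\left(h \right)} = -21 - \frac{513}{56} = - \frac{1689}{56}$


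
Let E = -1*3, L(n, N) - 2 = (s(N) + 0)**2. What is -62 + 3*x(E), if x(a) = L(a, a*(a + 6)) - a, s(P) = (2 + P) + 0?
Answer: 100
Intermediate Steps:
s(P) = 2 + P
L(n, N) = 2 + (2 + N)**2 (L(n, N) = 2 + ((2 + N) + 0)**2 = 2 + (2 + N)**2)
E = -3
x(a) = 2 + (2 + a*(6 + a))**2 - a (x(a) = (2 + (2 + a*(a + 6))**2) - a = (2 + (2 + a*(6 + a))**2) - a = 2 + (2 + a*(6 + a))**2 - a)
-62 + 3*x(E) = -62 + 3*(2 + (2 - 3*(6 - 3))**2 - 1*(-3)) = -62 + 3*(2 + (2 - 3*3)**2 + 3) = -62 + 3*(2 + (2 - 9)**2 + 3) = -62 + 3*(2 + (-7)**2 + 3) = -62 + 3*(2 + 49 + 3) = -62 + 3*54 = -62 + 162 = 100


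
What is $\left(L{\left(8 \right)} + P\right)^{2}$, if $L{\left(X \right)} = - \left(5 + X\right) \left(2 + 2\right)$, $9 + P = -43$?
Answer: $10816$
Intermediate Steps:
$P = -52$ ($P = -9 - 43 = -52$)
$L{\left(X \right)} = -20 - 4 X$ ($L{\left(X \right)} = - \left(5 + X\right) 4 = - (20 + 4 X) = -20 - 4 X$)
$\left(L{\left(8 \right)} + P\right)^{2} = \left(\left(-20 - 32\right) - 52\right)^{2} = \left(-52 - 52\right)^{2} = \left(-104\right)^{2} = 10816$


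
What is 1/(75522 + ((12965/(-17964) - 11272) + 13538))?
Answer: 17964/1397370667 ≈ 1.2856e-5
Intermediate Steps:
1/(75522 + ((12965/(-17964) - 11272) + 13538)) = 1/(75522 + ((12965*(-1/17964) - 11272) + 13538)) = 1/(75522 + ((-12965/17964 - 11272) + 13538)) = 1/(75522 + (-202503173/17964 + 13538)) = 1/(75522 + 40693459/17964) = 1/(1397370667/17964) = 17964/1397370667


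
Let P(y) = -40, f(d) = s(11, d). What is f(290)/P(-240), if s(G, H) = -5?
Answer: ⅛ ≈ 0.12500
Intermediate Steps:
f(d) = -5
f(290)/P(-240) = -5/(-40) = -5*(-1/40) = ⅛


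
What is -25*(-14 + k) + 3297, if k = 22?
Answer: 3097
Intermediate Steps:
-25*(-14 + k) + 3297 = -25*(-14 + 22) + 3297 = -25*8 + 3297 = -200 + 3297 = 3097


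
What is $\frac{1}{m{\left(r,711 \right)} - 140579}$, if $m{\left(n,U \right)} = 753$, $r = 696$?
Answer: $- \frac{1}{139826} \approx -7.1517 \cdot 10^{-6}$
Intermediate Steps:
$\frac{1}{m{\left(r,711 \right)} - 140579} = \frac{1}{753 - 140579} = \frac{1}{-139826} = - \frac{1}{139826}$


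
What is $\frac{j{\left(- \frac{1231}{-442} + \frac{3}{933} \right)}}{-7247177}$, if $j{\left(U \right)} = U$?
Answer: $- \frac{383283}{996211444774} \approx -3.8474 \cdot 10^{-7}$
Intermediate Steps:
$\frac{j{\left(- \frac{1231}{-442} + \frac{3}{933} \right)}}{-7247177} = \frac{- \frac{1231}{-442} + \frac{3}{933}}{-7247177} = \left(\left(-1231\right) \left(- \frac{1}{442}\right) + 3 \cdot \frac{1}{933}\right) \left(- \frac{1}{7247177}\right) = \left(\frac{1231}{442} + \frac{1}{311}\right) \left(- \frac{1}{7247177}\right) = \frac{383283}{137462} \left(- \frac{1}{7247177}\right) = - \frac{383283}{996211444774}$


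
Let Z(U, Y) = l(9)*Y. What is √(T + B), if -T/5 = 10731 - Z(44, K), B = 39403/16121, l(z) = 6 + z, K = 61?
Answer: 23*I*√10041973/329 ≈ 221.53*I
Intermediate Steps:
Z(U, Y) = 15*Y (Z(U, Y) = (6 + 9)*Y = 15*Y)
B = 5629/2303 (B = 39403*(1/16121) = 5629/2303 ≈ 2.4442)
T = -49080 (T = -5*(10731 - 15*61) = -5*(10731 - 1*915) = -5*(10731 - 915) = -5*9816 = -49080)
√(T + B) = √(-49080 + 5629/2303) = √(-113025611/2303) = 23*I*√10041973/329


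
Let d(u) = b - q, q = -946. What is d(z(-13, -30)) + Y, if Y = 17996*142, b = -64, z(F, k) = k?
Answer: 2556314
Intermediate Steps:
Y = 2555432
d(u) = 882 (d(u) = -64 - 1*(-946) = -64 + 946 = 882)
d(z(-13, -30)) + Y = 882 + 2555432 = 2556314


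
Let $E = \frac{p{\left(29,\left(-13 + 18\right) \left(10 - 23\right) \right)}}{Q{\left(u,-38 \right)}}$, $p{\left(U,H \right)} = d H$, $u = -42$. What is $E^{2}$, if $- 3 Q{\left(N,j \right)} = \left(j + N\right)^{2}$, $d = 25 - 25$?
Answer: $0$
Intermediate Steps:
$d = 0$ ($d = 25 - 25 = 0$)
$p{\left(U,H \right)} = 0$ ($p{\left(U,H \right)} = 0 H = 0$)
$Q{\left(N,j \right)} = - \frac{\left(N + j\right)^{2}}{3}$ ($Q{\left(N,j \right)} = - \frac{\left(j + N\right)^{2}}{3} = - \frac{\left(N + j\right)^{2}}{3}$)
$E = 0$ ($E = \frac{0}{\left(- \frac{1}{3}\right) \left(-42 - 38\right)^{2}} = \frac{0}{\left(- \frac{1}{3}\right) \left(-80\right)^{2}} = \frac{0}{\left(- \frac{1}{3}\right) 6400} = \frac{0}{- \frac{6400}{3}} = 0 \left(- \frac{3}{6400}\right) = 0$)
$E^{2} = 0^{2} = 0$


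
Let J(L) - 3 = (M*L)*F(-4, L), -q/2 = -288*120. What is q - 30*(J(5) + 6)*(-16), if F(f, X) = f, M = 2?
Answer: 54240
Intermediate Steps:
q = 69120 (q = -(-576)*120 = -2*(-34560) = 69120)
J(L) = 3 - 8*L (J(L) = 3 + (2*L)*(-4) = 3 - 8*L)
q - 30*(J(5) + 6)*(-16) = 69120 - 30*((3 - 8*5) + 6)*(-16) = 69120 - 30*((3 - 40) + 6)*(-16) = 69120 - 30*(-37 + 6)*(-16) = 69120 - 30*(-31)*(-16) = 69120 + 930*(-16) = 69120 - 14880 = 54240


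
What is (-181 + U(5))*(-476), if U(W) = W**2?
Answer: 74256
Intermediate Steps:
(-181 + U(5))*(-476) = (-181 + 5**2)*(-476) = (-181 + 25)*(-476) = -156*(-476) = 74256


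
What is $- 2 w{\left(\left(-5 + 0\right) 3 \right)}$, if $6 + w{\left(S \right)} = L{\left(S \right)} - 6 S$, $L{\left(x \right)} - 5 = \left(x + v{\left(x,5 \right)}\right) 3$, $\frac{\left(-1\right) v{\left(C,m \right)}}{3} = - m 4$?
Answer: $-448$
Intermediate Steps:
$v{\left(C,m \right)} = 12 m$ ($v{\left(C,m \right)} = - 3 - m 4 = - 3 \left(- 4 m\right) = 12 m$)
$L{\left(x \right)} = 185 + 3 x$ ($L{\left(x \right)} = 5 + \left(x + 12 \cdot 5\right) 3 = 5 + \left(x + 60\right) 3 = 5 + \left(60 + x\right) 3 = 5 + \left(180 + 3 x\right) = 185 + 3 x$)
$w{\left(S \right)} = 179 - 3 S$ ($w{\left(S \right)} = -6 + \left(\left(185 + 3 S\right) - 6 S\right) = -6 - \left(-185 + 3 S\right) = 179 - 3 S$)
$- 2 w{\left(\left(-5 + 0\right) 3 \right)} = - 2 \left(179 - 3 \left(-5 + 0\right) 3\right) = - 2 \left(179 - 3 \left(\left(-5\right) 3\right)\right) = - 2 \left(179 - -45\right) = - 2 \left(179 + 45\right) = \left(-2\right) 224 = -448$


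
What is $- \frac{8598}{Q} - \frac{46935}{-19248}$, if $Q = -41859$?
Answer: $\frac{236682941}{89522448} \approx 2.6438$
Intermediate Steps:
$- \frac{8598}{Q} - \frac{46935}{-19248} = - \frac{8598}{-41859} - \frac{46935}{-19248} = \left(-8598\right) \left(- \frac{1}{41859}\right) - - \frac{15645}{6416} = \frac{2866}{13953} + \frac{15645}{6416} = \frac{236682941}{89522448}$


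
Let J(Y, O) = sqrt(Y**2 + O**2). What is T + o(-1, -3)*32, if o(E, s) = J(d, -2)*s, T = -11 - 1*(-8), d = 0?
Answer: -195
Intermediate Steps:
J(Y, O) = sqrt(O**2 + Y**2)
T = -3 (T = -11 + 8 = -3)
o(E, s) = 2*s (o(E, s) = sqrt((-2)**2 + 0**2)*s = sqrt(4 + 0)*s = sqrt(4)*s = 2*s)
T + o(-1, -3)*32 = -3 + (2*(-3))*32 = -3 - 6*32 = -3 - 192 = -195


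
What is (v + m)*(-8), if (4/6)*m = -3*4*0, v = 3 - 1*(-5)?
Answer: -64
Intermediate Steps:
v = 8 (v = 3 + 5 = 8)
m = 0 (m = 3*(-3*4*0)/2 = 3*(-12*0)/2 = (3/2)*0 = 0)
(v + m)*(-8) = (8 + 0)*(-8) = 8*(-8) = -64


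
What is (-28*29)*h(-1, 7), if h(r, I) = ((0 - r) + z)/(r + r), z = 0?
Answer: 406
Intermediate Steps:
h(r, I) = -1/2 (h(r, I) = ((0 - r) + 0)/(r + r) = (-r + 0)/((2*r)) = (-r)*(1/(2*r)) = -1/2)
(-28*29)*h(-1, 7) = -28*29*(-1/2) = -812*(-1/2) = 406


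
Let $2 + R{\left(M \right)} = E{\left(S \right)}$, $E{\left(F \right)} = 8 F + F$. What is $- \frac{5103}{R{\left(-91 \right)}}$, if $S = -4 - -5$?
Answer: $-729$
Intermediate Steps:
$S = 1$ ($S = -4 + 5 = 1$)
$E{\left(F \right)} = 9 F$
$R{\left(M \right)} = 7$ ($R{\left(M \right)} = -2 + 9 \cdot 1 = -2 + 9 = 7$)
$- \frac{5103}{R{\left(-91 \right)}} = - \frac{5103}{7} = \left(-5103\right) \frac{1}{7} = -729$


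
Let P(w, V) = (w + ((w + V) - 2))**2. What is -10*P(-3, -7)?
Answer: -2250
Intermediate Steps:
P(w, V) = (-2 + V + 2*w)**2 (P(w, V) = (w + ((V + w) - 2))**2 = (w + (-2 + V + w))**2 = (-2 + V + 2*w)**2)
-10*P(-3, -7) = -10*(-2 - 7 + 2*(-3))**2 = -10*(-2 - 7 - 6)**2 = -10*(-15)**2 = -10*225 = -2250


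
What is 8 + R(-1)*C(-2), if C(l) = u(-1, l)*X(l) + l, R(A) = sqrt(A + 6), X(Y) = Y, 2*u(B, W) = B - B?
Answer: 8 - 2*sqrt(5) ≈ 3.5279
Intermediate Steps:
u(B, W) = 0 (u(B, W) = (B - B)/2 = (1/2)*0 = 0)
R(A) = sqrt(6 + A)
C(l) = l (C(l) = 0*l + l = 0 + l = l)
8 + R(-1)*C(-2) = 8 + sqrt(6 - 1)*(-2) = 8 + sqrt(5)*(-2) = 8 - 2*sqrt(5)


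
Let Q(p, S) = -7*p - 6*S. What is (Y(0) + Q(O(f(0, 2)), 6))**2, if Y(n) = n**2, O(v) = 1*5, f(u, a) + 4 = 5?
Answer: 5041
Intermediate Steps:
f(u, a) = 1 (f(u, a) = -4 + 5 = 1)
O(v) = 5
(Y(0) + Q(O(f(0, 2)), 6))**2 = (0**2 + (-7*5 - 6*6))**2 = (0 + (-35 - 36))**2 = (0 - 71)**2 = (-71)**2 = 5041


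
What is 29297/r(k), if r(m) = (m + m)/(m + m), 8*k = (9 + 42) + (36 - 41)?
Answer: 29297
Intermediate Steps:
k = 23/4 (k = ((9 + 42) + (36 - 41))/8 = (51 - 5)/8 = (1/8)*46 = 23/4 ≈ 5.7500)
r(m) = 1 (r(m) = (2*m)/((2*m)) = (2*m)*(1/(2*m)) = 1)
29297/r(k) = 29297/1 = 29297*1 = 29297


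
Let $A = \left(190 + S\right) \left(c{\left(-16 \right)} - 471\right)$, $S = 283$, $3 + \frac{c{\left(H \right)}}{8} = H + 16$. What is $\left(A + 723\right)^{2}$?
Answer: $54481161744$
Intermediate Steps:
$c{\left(H \right)} = 104 + 8 H$ ($c{\left(H \right)} = -24 + 8 \left(H + 16\right) = -24 + 8 \left(16 + H\right) = -24 + \left(128 + 8 H\right) = 104 + 8 H$)
$A = -234135$ ($A = \left(190 + 283\right) \left(\left(104 + 8 \left(-16\right)\right) - 471\right) = 473 \left(\left(104 - 128\right) - 471\right) = 473 \left(-24 - 471\right) = 473 \left(-495\right) = -234135$)
$\left(A + 723\right)^{2} = \left(-234135 + 723\right)^{2} = \left(-233412\right)^{2} = 54481161744$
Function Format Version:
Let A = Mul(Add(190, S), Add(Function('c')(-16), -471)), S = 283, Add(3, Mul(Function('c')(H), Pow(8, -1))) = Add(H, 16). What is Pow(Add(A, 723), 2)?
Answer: 54481161744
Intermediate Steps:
Function('c')(H) = Add(104, Mul(8, H)) (Function('c')(H) = Add(-24, Mul(8, Add(H, 16))) = Add(-24, Mul(8, Add(16, H))) = Add(-24, Add(128, Mul(8, H))) = Add(104, Mul(8, H)))
A = -234135 (A = Mul(Add(190, 283), Add(Add(104, Mul(8, -16)), -471)) = Mul(473, Add(Add(104, -128), -471)) = Mul(473, Add(-24, -471)) = Mul(473, -495) = -234135)
Pow(Add(A, 723), 2) = Pow(Add(-234135, 723), 2) = Pow(-233412, 2) = 54481161744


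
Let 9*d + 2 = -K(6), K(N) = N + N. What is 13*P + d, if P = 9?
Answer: 1039/9 ≈ 115.44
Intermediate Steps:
K(N) = 2*N
d = -14/9 (d = -2/9 + (-2*6)/9 = -2/9 + (-1*12)/9 = -2/9 + (1/9)*(-12) = -2/9 - 4/3 = -14/9 ≈ -1.5556)
13*P + d = 13*9 - 14/9 = 117 - 14/9 = 1039/9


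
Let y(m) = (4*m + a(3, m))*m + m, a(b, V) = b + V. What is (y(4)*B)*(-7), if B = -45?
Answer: 30240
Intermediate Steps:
a(b, V) = V + b
y(m) = m + m*(3 + 5*m) (y(m) = (4*m + (m + 3))*m + m = (4*m + (3 + m))*m + m = (3 + 5*m)*m + m = m*(3 + 5*m) + m = m + m*(3 + 5*m))
(y(4)*B)*(-7) = ((4*(4 + 5*4))*(-45))*(-7) = ((4*(4 + 20))*(-45))*(-7) = ((4*24)*(-45))*(-7) = (96*(-45))*(-7) = -4320*(-7) = 30240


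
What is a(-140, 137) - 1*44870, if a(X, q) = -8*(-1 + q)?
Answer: -45958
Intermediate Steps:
a(X, q) = 8 - 8*q
a(-140, 137) - 1*44870 = (8 - 8*137) - 1*44870 = (8 - 1096) - 44870 = -1088 - 44870 = -45958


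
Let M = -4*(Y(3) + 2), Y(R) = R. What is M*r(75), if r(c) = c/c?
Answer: -20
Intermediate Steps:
r(c) = 1
M = -20 (M = -4*(3 + 2) = -4*5 = -20)
M*r(75) = -20*1 = -20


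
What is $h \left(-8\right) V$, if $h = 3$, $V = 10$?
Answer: $-240$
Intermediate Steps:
$h \left(-8\right) V = 3 \left(-8\right) 10 = \left(-24\right) 10 = -240$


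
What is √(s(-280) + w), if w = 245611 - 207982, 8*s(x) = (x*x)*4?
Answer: √76829 ≈ 277.18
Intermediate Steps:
s(x) = x²/2 (s(x) = ((x*x)*4)/8 = (x²*4)/8 = (4*x²)/8 = x²/2)
w = 37629
√(s(-280) + w) = √((½)*(-280)² + 37629) = √((½)*78400 + 37629) = √(39200 + 37629) = √76829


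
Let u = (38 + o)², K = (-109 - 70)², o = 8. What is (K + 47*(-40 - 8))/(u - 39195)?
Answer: -4255/5297 ≈ -0.80328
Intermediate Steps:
K = 32041 (K = (-179)² = 32041)
u = 2116 (u = (38 + 8)² = 46² = 2116)
(K + 47*(-40 - 8))/(u - 39195) = (32041 + 47*(-40 - 8))/(2116 - 39195) = (32041 + 47*(-48))/(-37079) = (32041 - 2256)*(-1/37079) = 29785*(-1/37079) = -4255/5297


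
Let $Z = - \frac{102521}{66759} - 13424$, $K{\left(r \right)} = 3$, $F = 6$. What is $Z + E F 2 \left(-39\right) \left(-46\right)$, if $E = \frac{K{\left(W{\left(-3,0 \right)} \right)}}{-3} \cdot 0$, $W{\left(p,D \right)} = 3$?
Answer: $- \frac{896275337}{66759} \approx -13426.0$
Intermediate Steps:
$Z = - \frac{896275337}{66759}$ ($Z = \left(-102521\right) \frac{1}{66759} - 13424 = - \frac{102521}{66759} - 13424 = - \frac{896275337}{66759} \approx -13426.0$)
$E = 0$ ($E = \frac{3}{-3} \cdot 0 = 3 \left(- \frac{1}{3}\right) 0 = \left(-1\right) 0 = 0$)
$Z + E F 2 \left(-39\right) \left(-46\right) = - \frac{896275337}{66759} + 0 \cdot 6 \cdot 2 \left(-39\right) \left(-46\right) = - \frac{896275337}{66759} + 0 \cdot 12 \left(-39\right) \left(-46\right) = - \frac{896275337}{66759} + 0 \left(-39\right) \left(-46\right) = - \frac{896275337}{66759} + 0 \left(-46\right) = - \frac{896275337}{66759} + 0 = - \frac{896275337}{66759}$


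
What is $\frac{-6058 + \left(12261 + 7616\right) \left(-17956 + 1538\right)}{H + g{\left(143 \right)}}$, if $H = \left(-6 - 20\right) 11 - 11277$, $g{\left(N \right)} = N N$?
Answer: $- \frac{163173322}{4443} \approx -36726.0$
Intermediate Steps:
$g{\left(N \right)} = N^{2}$
$H = -11563$ ($H = \left(-26\right) 11 - 11277 = -286 - 11277 = -11563$)
$\frac{-6058 + \left(12261 + 7616\right) \left(-17956 + 1538\right)}{H + g{\left(143 \right)}} = \frac{-6058 + \left(12261 + 7616\right) \left(-17956 + 1538\right)}{-11563 + 143^{2}} = \frac{-6058 + 19877 \left(-16418\right)}{-11563 + 20449} = \frac{-6058 - 326340586}{8886} = \left(-326346644\right) \frac{1}{8886} = - \frac{163173322}{4443}$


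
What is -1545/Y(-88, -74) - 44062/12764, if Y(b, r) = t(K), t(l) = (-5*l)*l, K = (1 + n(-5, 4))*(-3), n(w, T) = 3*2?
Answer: -2581211/938154 ≈ -2.7514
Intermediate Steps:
n(w, T) = 6
K = -21 (K = (1 + 6)*(-3) = 7*(-3) = -21)
t(l) = -5*l²
Y(b, r) = -2205 (Y(b, r) = -5*(-21)² = -5*441 = -2205)
-1545/Y(-88, -74) - 44062/12764 = -1545/(-2205) - 44062/12764 = -1545*(-1/2205) - 44062*1/12764 = 103/147 - 22031/6382 = -2581211/938154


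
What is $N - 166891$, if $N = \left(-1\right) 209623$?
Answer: $-376514$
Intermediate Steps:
$N = -209623$
$N - 166891 = -209623 - 166891 = -376514$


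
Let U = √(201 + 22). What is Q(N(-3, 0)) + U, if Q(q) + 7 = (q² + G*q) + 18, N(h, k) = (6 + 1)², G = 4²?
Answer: 3196 + √223 ≈ 3210.9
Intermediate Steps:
U = √223 ≈ 14.933
G = 16
N(h, k) = 49 (N(h, k) = 7² = 49)
Q(q) = 11 + q² + 16*q (Q(q) = -7 + ((q² + 16*q) + 18) = -7 + (18 + q² + 16*q) = 11 + q² + 16*q)
Q(N(-3, 0)) + U = (11 + 49² + 16*49) + √223 = (11 + 2401 + 784) + √223 = 3196 + √223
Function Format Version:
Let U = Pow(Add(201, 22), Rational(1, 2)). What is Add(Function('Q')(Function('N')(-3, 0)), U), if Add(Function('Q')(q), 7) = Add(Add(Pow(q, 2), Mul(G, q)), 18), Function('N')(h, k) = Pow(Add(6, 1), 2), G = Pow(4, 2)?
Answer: Add(3196, Pow(223, Rational(1, 2))) ≈ 3210.9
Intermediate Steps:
U = Pow(223, Rational(1, 2)) ≈ 14.933
G = 16
Function('N')(h, k) = 49 (Function('N')(h, k) = Pow(7, 2) = 49)
Function('Q')(q) = Add(11, Pow(q, 2), Mul(16, q)) (Function('Q')(q) = Add(-7, Add(Add(Pow(q, 2), Mul(16, q)), 18)) = Add(-7, Add(18, Pow(q, 2), Mul(16, q))) = Add(11, Pow(q, 2), Mul(16, q)))
Add(Function('Q')(Function('N')(-3, 0)), U) = Add(Add(11, Pow(49, 2), Mul(16, 49)), Pow(223, Rational(1, 2))) = Add(Add(11, 2401, 784), Pow(223, Rational(1, 2))) = Add(3196, Pow(223, Rational(1, 2)))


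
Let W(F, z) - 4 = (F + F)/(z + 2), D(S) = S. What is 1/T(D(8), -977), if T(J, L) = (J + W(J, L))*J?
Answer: 975/93472 ≈ 0.010431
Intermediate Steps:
W(F, z) = 4 + 2*F/(2 + z) (W(F, z) = 4 + (F + F)/(z + 2) = 4 + (2*F)/(2 + z) = 4 + 2*F/(2 + z))
T(J, L) = J*(J + 2*(4 + J + 2*L)/(2 + L)) (T(J, L) = (J + 2*(4 + J + 2*L)/(2 + L))*J = J*(J + 2*(4 + J + 2*L)/(2 + L)))
1/T(D(8), -977) = 1/(8*(8 + 4*8 + 4*(-977) + 8*(-977))/(2 - 977)) = 1/(8*(8 + 32 - 3908 - 7816)/(-975)) = 1/(8*(-1/975)*(-11684)) = 1/(93472/975) = 975/93472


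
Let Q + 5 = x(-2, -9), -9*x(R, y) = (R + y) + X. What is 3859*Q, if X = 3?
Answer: -142783/9 ≈ -15865.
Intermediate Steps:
x(R, y) = -⅓ - R/9 - y/9 (x(R, y) = -((R + y) + 3)/9 = -(3 + R + y)/9 = -⅓ - R/9 - y/9)
Q = -37/9 (Q = -5 + (-⅓ - ⅑*(-2) - ⅑*(-9)) = -5 + (-⅓ + 2/9 + 1) = -5 + 8/9 = -37/9 ≈ -4.1111)
3859*Q = 3859*(-37/9) = -142783/9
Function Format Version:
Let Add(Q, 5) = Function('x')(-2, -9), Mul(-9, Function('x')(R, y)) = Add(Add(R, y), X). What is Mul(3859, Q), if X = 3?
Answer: Rational(-142783, 9) ≈ -15865.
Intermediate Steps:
Function('x')(R, y) = Add(Rational(-1, 3), Mul(Rational(-1, 9), R), Mul(Rational(-1, 9), y)) (Function('x')(R, y) = Mul(Rational(-1, 9), Add(Add(R, y), 3)) = Mul(Rational(-1, 9), Add(3, R, y)) = Add(Rational(-1, 3), Mul(Rational(-1, 9), R), Mul(Rational(-1, 9), y)))
Q = Rational(-37, 9) (Q = Add(-5, Add(Rational(-1, 3), Mul(Rational(-1, 9), -2), Mul(Rational(-1, 9), -9))) = Add(-5, Add(Rational(-1, 3), Rational(2, 9), 1)) = Add(-5, Rational(8, 9)) = Rational(-37, 9) ≈ -4.1111)
Mul(3859, Q) = Mul(3859, Rational(-37, 9)) = Rational(-142783, 9)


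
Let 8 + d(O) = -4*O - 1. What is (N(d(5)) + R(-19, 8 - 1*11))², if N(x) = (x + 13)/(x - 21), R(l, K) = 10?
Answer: 66564/625 ≈ 106.50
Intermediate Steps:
d(O) = -9 - 4*O (d(O) = -8 + (-4*O - 1) = -8 + (-1 - 4*O) = -9 - 4*O)
N(x) = (13 + x)/(-21 + x)
(N(d(5)) + R(-19, 8 - 1*11))² = ((13 + (-9 - 4*5))/(-21 + (-9 - 4*5)) + 10)² = ((13 + (-9 - 20))/(-21 + (-9 - 20)) + 10)² = ((13 - 29)/(-21 - 29) + 10)² = (-16/(-50) + 10)² = (-1/50*(-16) + 10)² = (8/25 + 10)² = (258/25)² = 66564/625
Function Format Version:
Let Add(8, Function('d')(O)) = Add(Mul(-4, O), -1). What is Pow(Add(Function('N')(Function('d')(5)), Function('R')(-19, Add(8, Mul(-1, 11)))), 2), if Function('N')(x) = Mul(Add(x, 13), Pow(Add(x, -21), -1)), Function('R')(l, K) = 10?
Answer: Rational(66564, 625) ≈ 106.50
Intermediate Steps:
Function('d')(O) = Add(-9, Mul(-4, O)) (Function('d')(O) = Add(-8, Add(Mul(-4, O), -1)) = Add(-8, Add(-1, Mul(-4, O))) = Add(-9, Mul(-4, O)))
Function('N')(x) = Mul(Pow(Add(-21, x), -1), Add(13, x)) (Function('N')(x) = Mul(Add(13, x), Pow(Add(-21, x), -1)) = Mul(Pow(Add(-21, x), -1), Add(13, x)))
Pow(Add(Function('N')(Function('d')(5)), Function('R')(-19, Add(8, Mul(-1, 11)))), 2) = Pow(Add(Mul(Pow(Add(-21, Add(-9, Mul(-4, 5))), -1), Add(13, Add(-9, Mul(-4, 5)))), 10), 2) = Pow(Add(Mul(Pow(Add(-21, Add(-9, -20)), -1), Add(13, Add(-9, -20))), 10), 2) = Pow(Add(Mul(Pow(Add(-21, -29), -1), Add(13, -29)), 10), 2) = Pow(Add(Mul(Pow(-50, -1), -16), 10), 2) = Pow(Add(Mul(Rational(-1, 50), -16), 10), 2) = Pow(Add(Rational(8, 25), 10), 2) = Pow(Rational(258, 25), 2) = Rational(66564, 625)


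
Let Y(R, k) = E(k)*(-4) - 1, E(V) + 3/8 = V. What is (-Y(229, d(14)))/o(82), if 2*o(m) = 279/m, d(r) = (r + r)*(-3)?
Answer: -55186/279 ≈ -197.80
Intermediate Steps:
E(V) = -3/8 + V
d(r) = -6*r (d(r) = (2*r)*(-3) = -6*r)
Y(R, k) = ½ - 4*k (Y(R, k) = (-3/8 + k)*(-4) - 1 = (3/2 - 4*k) - 1 = ½ - 4*k)
o(m) = 279/(2*m) (o(m) = (279/m)/2 = 279/(2*m))
(-Y(229, d(14)))/o(82) = (-(½ - (-24)*14))/(((279/2)/82)) = (-(½ - 4*(-84)))/(((279/2)*(1/82))) = (-(½ + 336))/(279/164) = -1*673/2*(164/279) = -673/2*164/279 = -55186/279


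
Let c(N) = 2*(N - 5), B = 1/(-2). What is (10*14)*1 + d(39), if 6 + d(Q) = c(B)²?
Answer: 255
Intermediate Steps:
B = -½ ≈ -0.50000
c(N) = -10 + 2*N (c(N) = 2*(-5 + N) = -10 + 2*N)
d(Q) = 115 (d(Q) = -6 + (-10 + 2*(-½))² = -6 + (-10 - 1)² = -6 + (-11)² = -6 + 121 = 115)
(10*14)*1 + d(39) = (10*14)*1 + 115 = 140*1 + 115 = 140 + 115 = 255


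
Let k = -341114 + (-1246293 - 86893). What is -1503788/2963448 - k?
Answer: 1240424870653/740862 ≈ 1.6743e+6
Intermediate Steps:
k = -1674300 (k = -341114 - 1333186 = -1674300)
-1503788/2963448 - k = -1503788/2963448 - 1*(-1674300) = -1503788*1/2963448 + 1674300 = -375947/740862 + 1674300 = 1240424870653/740862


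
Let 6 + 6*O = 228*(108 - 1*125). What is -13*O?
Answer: 8411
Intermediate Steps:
O = -647 (O = -1 + (228*(108 - 1*125))/6 = -1 + (228*(108 - 125))/6 = -1 + (228*(-17))/6 = -1 + (⅙)*(-3876) = -1 - 646 = -647)
-13*O = -13*(-647) = 8411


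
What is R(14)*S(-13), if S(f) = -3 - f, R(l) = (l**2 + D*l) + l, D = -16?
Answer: -140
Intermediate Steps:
R(l) = l**2 - 15*l (R(l) = (l**2 - 16*l) + l = l**2 - 15*l)
R(14)*S(-13) = (14*(-15 + 14))*(-3 - 1*(-13)) = (14*(-1))*(-3 + 13) = -14*10 = -140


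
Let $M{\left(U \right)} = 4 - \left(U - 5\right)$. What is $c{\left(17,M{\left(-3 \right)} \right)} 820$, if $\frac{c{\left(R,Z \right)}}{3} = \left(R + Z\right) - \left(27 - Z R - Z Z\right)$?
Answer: $861000$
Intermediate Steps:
$M{\left(U \right)} = 9 - U$ ($M{\left(U \right)} = 4 - \left(-5 + U\right) = 9 - U$)
$c{\left(R,Z \right)} = -81 + 3 R + 3 Z + 3 Z^{2} + 3 R Z$ ($c{\left(R,Z \right)} = 3 \left(\left(R + Z\right) - \left(27 - Z R - Z Z\right)\right) = 3 \left(\left(R + Z\right) - \left(27 - Z^{2} - R Z\right)\right) = 3 \left(\left(R + Z\right) + \left(-27 + Z^{2} + R Z\right)\right) = 3 \left(-27 + R + Z + Z^{2} + R Z\right) = -81 + 3 R + 3 Z + 3 Z^{2} + 3 R Z$)
$c{\left(17,M{\left(-3 \right)} \right)} 820 = \left(-81 + 3 \cdot 17 + 3 \left(9 - -3\right) + 3 \left(9 - -3\right)^{2} + 3 \cdot 17 \left(9 - -3\right)\right) 820 = \left(-81 + 51 + 3 \left(9 + 3\right) + 3 \left(9 + 3\right)^{2} + 3 \cdot 17 \left(9 + 3\right)\right) 820 = \left(-81 + 51 + 3 \cdot 12 + 3 \cdot 12^{2} + 3 \cdot 17 \cdot 12\right) 820 = \left(-81 + 51 + 36 + 3 \cdot 144 + 612\right) 820 = \left(-81 + 51 + 36 + 432 + 612\right) 820 = 1050 \cdot 820 = 861000$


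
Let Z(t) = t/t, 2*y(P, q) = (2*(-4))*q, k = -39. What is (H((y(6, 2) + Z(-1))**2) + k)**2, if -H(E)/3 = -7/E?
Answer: 72900/49 ≈ 1487.8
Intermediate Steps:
y(P, q) = -4*q (y(P, q) = ((2*(-4))*q)/2 = (-8*q)/2 = -4*q)
Z(t) = 1
H(E) = 21/E (H(E) = -(-21)/E = 21/E)
(H((y(6, 2) + Z(-1))**2) + k)**2 = (21/((-4*2 + 1)**2) - 39)**2 = (21/((-8 + 1)**2) - 39)**2 = (21/((-7)**2) - 39)**2 = (21/49 - 39)**2 = (21*(1/49) - 39)**2 = (3/7 - 39)**2 = (-270/7)**2 = 72900/49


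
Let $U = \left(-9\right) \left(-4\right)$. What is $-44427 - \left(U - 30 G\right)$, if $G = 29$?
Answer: $-43593$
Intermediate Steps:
$U = 36$
$-44427 - \left(U - 30 G\right) = -44427 - \left(36 - 870\right) = -44427 - -834 = -44427 + 834 = -43593$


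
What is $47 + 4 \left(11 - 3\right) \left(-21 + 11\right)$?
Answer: $-273$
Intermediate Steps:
$47 + 4 \left(11 - 3\right) \left(-21 + 11\right) = 47 + 4 \cdot 8 \left(-10\right) = 47 + 4 \left(-80\right) = 47 - 320 = -273$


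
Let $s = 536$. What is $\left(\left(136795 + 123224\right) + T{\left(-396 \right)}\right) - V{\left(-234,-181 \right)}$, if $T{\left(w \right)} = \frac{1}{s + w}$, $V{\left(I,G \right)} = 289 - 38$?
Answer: $\frac{36367521}{140} \approx 2.5977 \cdot 10^{5}$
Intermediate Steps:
$V{\left(I,G \right)} = 251$ ($V{\left(I,G \right)} = 289 - 38 = 251$)
$T{\left(w \right)} = \frac{1}{536 + w}$
$\left(\left(136795 + 123224\right) + T{\left(-396 \right)}\right) - V{\left(-234,-181 \right)} = \left(\left(136795 + 123224\right) + \frac{1}{536 - 396}\right) - 251 = \left(260019 + \frac{1}{140}\right) - 251 = \frac{36402661}{140} - 251 = \frac{36367521}{140}$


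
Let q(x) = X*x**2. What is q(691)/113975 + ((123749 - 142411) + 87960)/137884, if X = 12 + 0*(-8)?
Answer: 398971060999/7857664450 ≈ 50.775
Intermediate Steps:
X = 12 (X = 12 + 0 = 12)
q(x) = 12*x**2
q(691)/113975 + ((123749 - 142411) + 87960)/137884 = (12*691**2)/113975 + ((123749 - 142411) + 87960)/137884 = (12*477481)*(1/113975) + (-18662 + 87960)*(1/137884) = 5729772*(1/113975) + 69298*(1/137884) = 5729772/113975 + 34649/68942 = 398971060999/7857664450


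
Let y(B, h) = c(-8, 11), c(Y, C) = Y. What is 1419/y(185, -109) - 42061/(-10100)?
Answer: -3498853/20200 ≈ -173.21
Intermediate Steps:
y(B, h) = -8
1419/y(185, -109) - 42061/(-10100) = 1419/(-8) - 42061/(-10100) = 1419*(-1/8) - 42061*(-1/10100) = -1419/8 + 42061/10100 = -3498853/20200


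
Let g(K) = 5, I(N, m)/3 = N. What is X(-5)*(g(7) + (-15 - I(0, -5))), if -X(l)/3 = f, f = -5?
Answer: -150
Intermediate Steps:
I(N, m) = 3*N
X(l) = 15 (X(l) = -3*(-5) = 15)
X(-5)*(g(7) + (-15 - I(0, -5))) = 15*(5 + (-15 - 3*0)) = 15*(5 + (-15 - 1*0)) = 15*(5 + (-15 + 0)) = 15*(5 - 15) = 15*(-10) = -150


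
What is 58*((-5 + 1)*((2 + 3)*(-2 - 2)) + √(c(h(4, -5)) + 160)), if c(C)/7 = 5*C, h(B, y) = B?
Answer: 4640 + 580*√3 ≈ 5644.6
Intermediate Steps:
c(C) = 35*C (c(C) = 7*(5*C) = 35*C)
58*((-5 + 1)*((2 + 3)*(-2 - 2)) + √(c(h(4, -5)) + 160)) = 58*((-5 + 1)*((2 + 3)*(-2 - 2)) + √(35*4 + 160)) = 58*(-20*(-4) + √(140 + 160)) = 58*(-4*(-20) + √300) = 58*(80 + 10*√3) = 4640 + 580*√3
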